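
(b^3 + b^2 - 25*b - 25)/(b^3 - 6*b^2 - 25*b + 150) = (b + 1)/(b - 6)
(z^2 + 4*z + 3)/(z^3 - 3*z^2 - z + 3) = (z + 3)/(z^2 - 4*z + 3)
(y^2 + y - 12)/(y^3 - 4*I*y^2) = (y^2 + y - 12)/(y^2*(y - 4*I))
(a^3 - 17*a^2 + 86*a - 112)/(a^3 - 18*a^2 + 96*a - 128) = (a - 7)/(a - 8)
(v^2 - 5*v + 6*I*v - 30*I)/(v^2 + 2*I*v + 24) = (v - 5)/(v - 4*I)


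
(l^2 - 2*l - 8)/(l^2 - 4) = (l - 4)/(l - 2)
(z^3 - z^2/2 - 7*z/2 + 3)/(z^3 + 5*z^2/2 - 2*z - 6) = (z - 1)/(z + 2)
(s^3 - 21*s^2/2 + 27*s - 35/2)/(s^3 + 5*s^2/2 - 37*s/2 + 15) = (s - 7)/(s + 6)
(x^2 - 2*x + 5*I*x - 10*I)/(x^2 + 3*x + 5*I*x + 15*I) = (x - 2)/(x + 3)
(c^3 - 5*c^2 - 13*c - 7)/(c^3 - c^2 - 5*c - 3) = (c - 7)/(c - 3)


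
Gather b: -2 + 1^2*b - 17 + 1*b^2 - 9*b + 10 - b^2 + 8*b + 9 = 0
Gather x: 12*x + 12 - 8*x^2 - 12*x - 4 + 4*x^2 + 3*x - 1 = -4*x^2 + 3*x + 7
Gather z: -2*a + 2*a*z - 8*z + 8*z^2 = -2*a + 8*z^2 + z*(2*a - 8)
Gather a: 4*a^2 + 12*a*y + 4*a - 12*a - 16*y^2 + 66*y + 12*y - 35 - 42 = 4*a^2 + a*(12*y - 8) - 16*y^2 + 78*y - 77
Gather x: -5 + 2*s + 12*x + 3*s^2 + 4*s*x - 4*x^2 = 3*s^2 + 2*s - 4*x^2 + x*(4*s + 12) - 5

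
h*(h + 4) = h^2 + 4*h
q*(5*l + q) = 5*l*q + q^2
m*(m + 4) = m^2 + 4*m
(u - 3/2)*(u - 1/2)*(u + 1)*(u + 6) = u^4 + 5*u^3 - 29*u^2/4 - 27*u/4 + 9/2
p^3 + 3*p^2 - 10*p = p*(p - 2)*(p + 5)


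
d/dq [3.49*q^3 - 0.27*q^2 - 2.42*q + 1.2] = 10.47*q^2 - 0.54*q - 2.42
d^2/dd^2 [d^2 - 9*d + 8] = 2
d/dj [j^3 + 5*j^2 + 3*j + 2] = 3*j^2 + 10*j + 3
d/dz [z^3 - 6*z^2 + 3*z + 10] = 3*z^2 - 12*z + 3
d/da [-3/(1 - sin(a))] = -3*cos(a)/(sin(a) - 1)^2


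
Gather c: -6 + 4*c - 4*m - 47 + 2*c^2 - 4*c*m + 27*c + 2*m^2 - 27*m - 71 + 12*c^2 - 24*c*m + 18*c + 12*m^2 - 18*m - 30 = 14*c^2 + c*(49 - 28*m) + 14*m^2 - 49*m - 154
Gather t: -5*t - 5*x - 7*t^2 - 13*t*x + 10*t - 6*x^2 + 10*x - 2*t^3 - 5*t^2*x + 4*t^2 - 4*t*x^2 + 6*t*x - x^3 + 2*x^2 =-2*t^3 + t^2*(-5*x - 3) + t*(-4*x^2 - 7*x + 5) - x^3 - 4*x^2 + 5*x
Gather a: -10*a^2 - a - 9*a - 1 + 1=-10*a^2 - 10*a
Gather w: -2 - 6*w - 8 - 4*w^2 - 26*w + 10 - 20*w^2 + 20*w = -24*w^2 - 12*w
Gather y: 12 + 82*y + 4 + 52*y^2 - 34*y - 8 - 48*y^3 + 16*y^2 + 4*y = -48*y^3 + 68*y^2 + 52*y + 8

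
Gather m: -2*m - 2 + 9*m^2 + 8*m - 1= 9*m^2 + 6*m - 3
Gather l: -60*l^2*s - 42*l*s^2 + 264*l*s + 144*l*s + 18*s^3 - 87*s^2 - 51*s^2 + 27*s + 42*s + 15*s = -60*l^2*s + l*(-42*s^2 + 408*s) + 18*s^3 - 138*s^2 + 84*s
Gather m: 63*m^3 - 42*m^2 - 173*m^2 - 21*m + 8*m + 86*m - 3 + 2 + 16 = 63*m^3 - 215*m^2 + 73*m + 15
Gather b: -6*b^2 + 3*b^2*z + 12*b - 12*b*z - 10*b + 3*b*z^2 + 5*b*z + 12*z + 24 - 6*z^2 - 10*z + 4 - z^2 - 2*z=b^2*(3*z - 6) + b*(3*z^2 - 7*z + 2) - 7*z^2 + 28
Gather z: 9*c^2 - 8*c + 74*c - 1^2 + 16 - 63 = 9*c^2 + 66*c - 48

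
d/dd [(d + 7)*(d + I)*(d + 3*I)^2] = 4*d^3 + d^2*(21 + 21*I) + d*(-30 + 98*I) - 105 - 9*I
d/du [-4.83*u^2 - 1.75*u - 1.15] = -9.66*u - 1.75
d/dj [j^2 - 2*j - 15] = 2*j - 2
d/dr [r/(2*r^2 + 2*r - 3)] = (-2*r^2 - 3)/(4*r^4 + 8*r^3 - 8*r^2 - 12*r + 9)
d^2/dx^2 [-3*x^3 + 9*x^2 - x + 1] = 18 - 18*x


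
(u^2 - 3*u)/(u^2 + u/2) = 2*(u - 3)/(2*u + 1)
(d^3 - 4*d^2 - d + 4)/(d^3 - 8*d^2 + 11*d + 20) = (d - 1)/(d - 5)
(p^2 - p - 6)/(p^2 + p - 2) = (p - 3)/(p - 1)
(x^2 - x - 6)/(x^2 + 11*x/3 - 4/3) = 3*(x^2 - x - 6)/(3*x^2 + 11*x - 4)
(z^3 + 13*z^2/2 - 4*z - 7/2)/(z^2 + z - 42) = (2*z^2 - z - 1)/(2*(z - 6))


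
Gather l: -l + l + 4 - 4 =0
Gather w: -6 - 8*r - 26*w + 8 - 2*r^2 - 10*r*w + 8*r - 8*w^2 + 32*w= -2*r^2 - 8*w^2 + w*(6 - 10*r) + 2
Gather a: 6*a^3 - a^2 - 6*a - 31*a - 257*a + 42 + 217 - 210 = 6*a^3 - a^2 - 294*a + 49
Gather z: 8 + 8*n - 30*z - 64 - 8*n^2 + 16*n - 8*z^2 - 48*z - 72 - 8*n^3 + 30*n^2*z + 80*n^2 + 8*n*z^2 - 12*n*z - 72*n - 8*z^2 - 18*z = -8*n^3 + 72*n^2 - 48*n + z^2*(8*n - 16) + z*(30*n^2 - 12*n - 96) - 128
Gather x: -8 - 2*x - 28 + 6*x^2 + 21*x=6*x^2 + 19*x - 36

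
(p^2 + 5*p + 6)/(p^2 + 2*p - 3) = (p + 2)/(p - 1)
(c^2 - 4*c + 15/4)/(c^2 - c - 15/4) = (2*c - 3)/(2*c + 3)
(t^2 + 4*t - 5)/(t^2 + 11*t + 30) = (t - 1)/(t + 6)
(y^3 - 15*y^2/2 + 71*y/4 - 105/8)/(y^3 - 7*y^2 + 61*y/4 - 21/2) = (y - 5/2)/(y - 2)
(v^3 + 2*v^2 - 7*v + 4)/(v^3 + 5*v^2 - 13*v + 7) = (v + 4)/(v + 7)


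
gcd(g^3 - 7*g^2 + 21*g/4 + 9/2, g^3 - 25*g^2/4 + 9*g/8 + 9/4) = g^2 - 11*g/2 - 3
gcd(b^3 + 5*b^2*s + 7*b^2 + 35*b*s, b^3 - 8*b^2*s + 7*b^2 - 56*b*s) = b^2 + 7*b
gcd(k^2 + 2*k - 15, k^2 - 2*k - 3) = k - 3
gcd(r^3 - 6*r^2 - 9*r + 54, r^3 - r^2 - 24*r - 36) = r^2 - 3*r - 18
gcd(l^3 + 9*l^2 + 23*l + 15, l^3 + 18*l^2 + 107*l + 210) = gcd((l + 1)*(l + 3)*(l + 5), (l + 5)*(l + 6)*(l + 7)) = l + 5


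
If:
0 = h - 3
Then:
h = 3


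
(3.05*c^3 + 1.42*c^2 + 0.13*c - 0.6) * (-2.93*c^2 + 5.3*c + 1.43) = -8.9365*c^5 + 12.0044*c^4 + 11.5066*c^3 + 4.4776*c^2 - 2.9941*c - 0.858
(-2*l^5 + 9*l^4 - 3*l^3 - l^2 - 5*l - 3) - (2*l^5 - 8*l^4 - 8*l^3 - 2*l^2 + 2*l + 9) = -4*l^5 + 17*l^4 + 5*l^3 + l^2 - 7*l - 12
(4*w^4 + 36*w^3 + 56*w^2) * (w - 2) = 4*w^5 + 28*w^4 - 16*w^3 - 112*w^2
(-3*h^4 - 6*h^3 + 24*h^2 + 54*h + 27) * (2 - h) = 3*h^5 - 36*h^3 - 6*h^2 + 81*h + 54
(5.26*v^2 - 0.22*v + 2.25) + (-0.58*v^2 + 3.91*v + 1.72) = 4.68*v^2 + 3.69*v + 3.97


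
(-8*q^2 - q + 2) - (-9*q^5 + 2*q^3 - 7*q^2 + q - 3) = 9*q^5 - 2*q^3 - q^2 - 2*q + 5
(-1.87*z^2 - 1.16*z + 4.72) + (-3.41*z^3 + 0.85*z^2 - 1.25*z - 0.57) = -3.41*z^3 - 1.02*z^2 - 2.41*z + 4.15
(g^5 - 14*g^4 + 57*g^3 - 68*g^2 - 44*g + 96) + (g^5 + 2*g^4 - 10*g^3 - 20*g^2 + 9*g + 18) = 2*g^5 - 12*g^4 + 47*g^3 - 88*g^2 - 35*g + 114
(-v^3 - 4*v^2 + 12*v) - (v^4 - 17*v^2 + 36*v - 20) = -v^4 - v^3 + 13*v^2 - 24*v + 20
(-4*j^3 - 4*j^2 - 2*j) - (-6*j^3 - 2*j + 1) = 2*j^3 - 4*j^2 - 1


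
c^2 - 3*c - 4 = (c - 4)*(c + 1)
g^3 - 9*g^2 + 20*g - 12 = (g - 6)*(g - 2)*(g - 1)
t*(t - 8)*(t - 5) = t^3 - 13*t^2 + 40*t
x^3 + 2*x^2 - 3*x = x*(x - 1)*(x + 3)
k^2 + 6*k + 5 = (k + 1)*(k + 5)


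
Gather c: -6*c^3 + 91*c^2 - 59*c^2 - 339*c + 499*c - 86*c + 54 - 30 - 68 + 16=-6*c^3 + 32*c^2 + 74*c - 28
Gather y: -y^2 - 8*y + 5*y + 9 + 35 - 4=-y^2 - 3*y + 40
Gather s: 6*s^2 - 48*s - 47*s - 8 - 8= 6*s^2 - 95*s - 16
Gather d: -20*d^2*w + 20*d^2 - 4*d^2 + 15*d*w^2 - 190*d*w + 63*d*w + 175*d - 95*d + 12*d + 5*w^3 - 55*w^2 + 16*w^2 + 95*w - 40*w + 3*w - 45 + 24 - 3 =d^2*(16 - 20*w) + d*(15*w^2 - 127*w + 92) + 5*w^3 - 39*w^2 + 58*w - 24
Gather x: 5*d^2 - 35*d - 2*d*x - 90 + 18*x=5*d^2 - 35*d + x*(18 - 2*d) - 90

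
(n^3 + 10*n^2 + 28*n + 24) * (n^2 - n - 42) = n^5 + 9*n^4 - 24*n^3 - 424*n^2 - 1200*n - 1008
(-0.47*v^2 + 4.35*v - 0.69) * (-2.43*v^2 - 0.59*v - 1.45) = 1.1421*v^4 - 10.2932*v^3 - 0.208299999999999*v^2 - 5.9004*v + 1.0005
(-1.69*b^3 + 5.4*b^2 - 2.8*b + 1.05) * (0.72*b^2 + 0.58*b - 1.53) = -1.2168*b^5 + 2.9078*b^4 + 3.7017*b^3 - 9.13*b^2 + 4.893*b - 1.6065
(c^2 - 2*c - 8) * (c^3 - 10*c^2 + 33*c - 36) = c^5 - 12*c^4 + 45*c^3 - 22*c^2 - 192*c + 288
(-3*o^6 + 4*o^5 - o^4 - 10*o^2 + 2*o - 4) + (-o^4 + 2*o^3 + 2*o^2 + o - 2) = -3*o^6 + 4*o^5 - 2*o^4 + 2*o^3 - 8*o^2 + 3*o - 6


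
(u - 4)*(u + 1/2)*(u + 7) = u^3 + 7*u^2/2 - 53*u/2 - 14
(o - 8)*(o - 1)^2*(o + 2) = o^4 - 8*o^3 - 3*o^2 + 26*o - 16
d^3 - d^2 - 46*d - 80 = (d - 8)*(d + 2)*(d + 5)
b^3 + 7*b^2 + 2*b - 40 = (b - 2)*(b + 4)*(b + 5)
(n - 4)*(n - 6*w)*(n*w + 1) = n^3*w - 6*n^2*w^2 - 4*n^2*w + n^2 + 24*n*w^2 - 6*n*w - 4*n + 24*w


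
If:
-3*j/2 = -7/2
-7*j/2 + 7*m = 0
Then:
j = 7/3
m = 7/6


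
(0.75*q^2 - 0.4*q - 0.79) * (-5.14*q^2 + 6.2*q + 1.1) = -3.855*q^4 + 6.706*q^3 + 2.4056*q^2 - 5.338*q - 0.869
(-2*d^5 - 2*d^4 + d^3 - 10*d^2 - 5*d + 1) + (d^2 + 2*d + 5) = -2*d^5 - 2*d^4 + d^3 - 9*d^2 - 3*d + 6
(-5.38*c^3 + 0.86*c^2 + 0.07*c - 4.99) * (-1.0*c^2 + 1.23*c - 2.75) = 5.38*c^5 - 7.4774*c^4 + 15.7828*c^3 + 2.7111*c^2 - 6.3302*c + 13.7225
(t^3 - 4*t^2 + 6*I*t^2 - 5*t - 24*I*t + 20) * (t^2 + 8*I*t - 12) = t^5 - 4*t^4 + 14*I*t^4 - 65*t^3 - 56*I*t^3 + 260*t^2 - 112*I*t^2 + 60*t + 448*I*t - 240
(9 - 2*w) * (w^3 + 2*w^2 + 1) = -2*w^4 + 5*w^3 + 18*w^2 - 2*w + 9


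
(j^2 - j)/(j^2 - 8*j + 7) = j/(j - 7)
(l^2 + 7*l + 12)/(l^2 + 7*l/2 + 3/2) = 2*(l + 4)/(2*l + 1)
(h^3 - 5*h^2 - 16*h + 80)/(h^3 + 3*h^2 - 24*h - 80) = (h - 4)/(h + 4)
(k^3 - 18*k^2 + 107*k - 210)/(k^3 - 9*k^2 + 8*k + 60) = (k - 7)/(k + 2)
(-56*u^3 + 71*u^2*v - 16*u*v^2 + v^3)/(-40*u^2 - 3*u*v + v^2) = (7*u^2 - 8*u*v + v^2)/(5*u + v)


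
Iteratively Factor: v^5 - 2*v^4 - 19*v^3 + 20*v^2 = (v)*(v^4 - 2*v^3 - 19*v^2 + 20*v) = v*(v - 5)*(v^3 + 3*v^2 - 4*v) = v*(v - 5)*(v - 1)*(v^2 + 4*v) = v^2*(v - 5)*(v - 1)*(v + 4)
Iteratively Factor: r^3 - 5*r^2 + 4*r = (r - 4)*(r^2 - r) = r*(r - 4)*(r - 1)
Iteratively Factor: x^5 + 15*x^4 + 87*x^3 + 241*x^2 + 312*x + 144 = (x + 3)*(x^4 + 12*x^3 + 51*x^2 + 88*x + 48) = (x + 1)*(x + 3)*(x^3 + 11*x^2 + 40*x + 48) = (x + 1)*(x + 3)^2*(x^2 + 8*x + 16) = (x + 1)*(x + 3)^2*(x + 4)*(x + 4)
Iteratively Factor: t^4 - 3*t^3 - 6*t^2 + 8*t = (t - 4)*(t^3 + t^2 - 2*t) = (t - 4)*(t + 2)*(t^2 - t) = t*(t - 4)*(t + 2)*(t - 1)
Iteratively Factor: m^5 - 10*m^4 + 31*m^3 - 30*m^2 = (m - 2)*(m^4 - 8*m^3 + 15*m^2) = (m - 5)*(m - 2)*(m^3 - 3*m^2) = m*(m - 5)*(m - 2)*(m^2 - 3*m) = m^2*(m - 5)*(m - 2)*(m - 3)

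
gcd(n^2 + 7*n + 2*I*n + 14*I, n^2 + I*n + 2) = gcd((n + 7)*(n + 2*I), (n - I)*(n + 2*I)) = n + 2*I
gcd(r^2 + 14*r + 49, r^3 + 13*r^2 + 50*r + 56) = r + 7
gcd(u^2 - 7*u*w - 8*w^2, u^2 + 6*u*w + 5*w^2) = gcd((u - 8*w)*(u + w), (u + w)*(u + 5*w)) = u + w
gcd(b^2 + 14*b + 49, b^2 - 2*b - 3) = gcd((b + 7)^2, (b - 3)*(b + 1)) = 1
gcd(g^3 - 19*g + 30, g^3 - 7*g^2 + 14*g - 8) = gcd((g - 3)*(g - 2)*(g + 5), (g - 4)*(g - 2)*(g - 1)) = g - 2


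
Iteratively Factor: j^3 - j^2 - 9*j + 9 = (j - 3)*(j^2 + 2*j - 3) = (j - 3)*(j + 3)*(j - 1)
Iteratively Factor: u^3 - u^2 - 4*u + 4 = (u + 2)*(u^2 - 3*u + 2) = (u - 1)*(u + 2)*(u - 2)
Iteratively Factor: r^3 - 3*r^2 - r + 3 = (r - 3)*(r^2 - 1) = (r - 3)*(r + 1)*(r - 1)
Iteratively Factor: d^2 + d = (d)*(d + 1)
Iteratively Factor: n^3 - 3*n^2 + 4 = (n + 1)*(n^2 - 4*n + 4) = (n - 2)*(n + 1)*(n - 2)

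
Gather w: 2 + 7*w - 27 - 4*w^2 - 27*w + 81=-4*w^2 - 20*w + 56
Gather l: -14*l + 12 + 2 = 14 - 14*l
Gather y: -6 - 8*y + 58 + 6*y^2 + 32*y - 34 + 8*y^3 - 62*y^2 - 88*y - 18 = 8*y^3 - 56*y^2 - 64*y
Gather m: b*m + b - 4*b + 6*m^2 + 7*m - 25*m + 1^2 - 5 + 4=-3*b + 6*m^2 + m*(b - 18)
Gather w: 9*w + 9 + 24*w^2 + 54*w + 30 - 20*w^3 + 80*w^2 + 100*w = -20*w^3 + 104*w^2 + 163*w + 39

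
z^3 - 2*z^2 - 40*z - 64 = (z - 8)*(z + 2)*(z + 4)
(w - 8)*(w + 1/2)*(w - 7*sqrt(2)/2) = w^3 - 15*w^2/2 - 7*sqrt(2)*w^2/2 - 4*w + 105*sqrt(2)*w/4 + 14*sqrt(2)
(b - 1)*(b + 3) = b^2 + 2*b - 3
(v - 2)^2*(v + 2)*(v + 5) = v^4 + 3*v^3 - 14*v^2 - 12*v + 40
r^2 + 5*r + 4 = (r + 1)*(r + 4)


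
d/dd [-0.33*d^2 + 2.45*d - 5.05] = 2.45 - 0.66*d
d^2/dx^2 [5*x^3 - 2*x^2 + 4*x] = 30*x - 4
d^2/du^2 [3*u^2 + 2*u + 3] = 6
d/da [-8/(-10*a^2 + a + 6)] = 8*(1 - 20*a)/(-10*a^2 + a + 6)^2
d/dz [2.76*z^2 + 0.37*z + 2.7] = 5.52*z + 0.37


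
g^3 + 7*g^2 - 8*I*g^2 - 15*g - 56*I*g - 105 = (g + 7)*(g - 5*I)*(g - 3*I)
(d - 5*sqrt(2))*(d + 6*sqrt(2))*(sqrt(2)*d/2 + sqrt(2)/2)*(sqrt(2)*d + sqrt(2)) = d^4 + sqrt(2)*d^3 + 2*d^3 - 59*d^2 + 2*sqrt(2)*d^2 - 120*d + sqrt(2)*d - 60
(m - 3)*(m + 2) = m^2 - m - 6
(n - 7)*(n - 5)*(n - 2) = n^3 - 14*n^2 + 59*n - 70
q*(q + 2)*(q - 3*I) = q^3 + 2*q^2 - 3*I*q^2 - 6*I*q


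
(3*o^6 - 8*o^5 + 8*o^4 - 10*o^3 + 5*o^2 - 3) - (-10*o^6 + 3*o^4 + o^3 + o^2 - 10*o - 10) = 13*o^6 - 8*o^5 + 5*o^4 - 11*o^3 + 4*o^2 + 10*o + 7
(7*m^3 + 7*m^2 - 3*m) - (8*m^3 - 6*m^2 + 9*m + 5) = -m^3 + 13*m^2 - 12*m - 5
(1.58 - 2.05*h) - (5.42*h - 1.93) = 3.51 - 7.47*h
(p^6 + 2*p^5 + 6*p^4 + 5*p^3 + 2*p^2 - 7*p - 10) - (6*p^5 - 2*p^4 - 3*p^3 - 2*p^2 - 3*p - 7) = p^6 - 4*p^5 + 8*p^4 + 8*p^3 + 4*p^2 - 4*p - 3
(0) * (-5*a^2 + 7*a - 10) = 0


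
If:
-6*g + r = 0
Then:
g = r/6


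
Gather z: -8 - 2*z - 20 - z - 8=-3*z - 36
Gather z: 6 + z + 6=z + 12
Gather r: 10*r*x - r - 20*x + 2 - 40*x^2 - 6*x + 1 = r*(10*x - 1) - 40*x^2 - 26*x + 3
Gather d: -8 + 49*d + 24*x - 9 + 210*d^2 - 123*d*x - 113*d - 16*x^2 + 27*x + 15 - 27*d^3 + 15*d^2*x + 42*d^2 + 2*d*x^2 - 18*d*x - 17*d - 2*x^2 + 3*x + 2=-27*d^3 + d^2*(15*x + 252) + d*(2*x^2 - 141*x - 81) - 18*x^2 + 54*x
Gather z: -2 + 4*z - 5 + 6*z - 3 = 10*z - 10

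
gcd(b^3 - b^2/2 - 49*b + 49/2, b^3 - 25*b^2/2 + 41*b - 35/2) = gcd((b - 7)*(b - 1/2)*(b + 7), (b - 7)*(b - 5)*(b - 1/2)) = b^2 - 15*b/2 + 7/2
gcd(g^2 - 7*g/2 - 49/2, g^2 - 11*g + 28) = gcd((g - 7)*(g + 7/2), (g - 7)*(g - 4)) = g - 7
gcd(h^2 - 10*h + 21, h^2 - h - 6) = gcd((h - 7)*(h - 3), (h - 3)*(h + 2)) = h - 3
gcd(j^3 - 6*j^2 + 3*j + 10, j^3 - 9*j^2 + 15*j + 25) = j^2 - 4*j - 5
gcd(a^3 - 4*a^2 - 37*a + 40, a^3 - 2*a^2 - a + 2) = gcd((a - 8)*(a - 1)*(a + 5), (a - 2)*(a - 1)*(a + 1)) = a - 1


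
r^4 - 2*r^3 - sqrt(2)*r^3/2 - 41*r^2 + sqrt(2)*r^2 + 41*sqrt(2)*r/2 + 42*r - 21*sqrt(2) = (r - 7)*(r - 1)*(r + 6)*(r - sqrt(2)/2)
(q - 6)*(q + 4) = q^2 - 2*q - 24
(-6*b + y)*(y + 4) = -6*b*y - 24*b + y^2 + 4*y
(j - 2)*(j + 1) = j^2 - j - 2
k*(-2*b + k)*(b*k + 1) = -2*b^2*k^2 + b*k^3 - 2*b*k + k^2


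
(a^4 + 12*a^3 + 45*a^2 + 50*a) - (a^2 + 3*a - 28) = a^4 + 12*a^3 + 44*a^2 + 47*a + 28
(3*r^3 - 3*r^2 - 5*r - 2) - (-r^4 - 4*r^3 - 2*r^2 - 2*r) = r^4 + 7*r^3 - r^2 - 3*r - 2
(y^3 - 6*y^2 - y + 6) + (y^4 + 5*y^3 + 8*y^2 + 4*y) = y^4 + 6*y^3 + 2*y^2 + 3*y + 6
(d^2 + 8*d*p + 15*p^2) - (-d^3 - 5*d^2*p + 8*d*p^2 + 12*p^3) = d^3 + 5*d^2*p + d^2 - 8*d*p^2 + 8*d*p - 12*p^3 + 15*p^2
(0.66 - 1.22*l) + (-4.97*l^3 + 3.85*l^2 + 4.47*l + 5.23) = -4.97*l^3 + 3.85*l^2 + 3.25*l + 5.89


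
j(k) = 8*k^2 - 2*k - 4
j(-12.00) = 1172.00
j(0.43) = -3.38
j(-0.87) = 3.80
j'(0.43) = 4.88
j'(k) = 16*k - 2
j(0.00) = -4.00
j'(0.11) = -0.24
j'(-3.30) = -54.80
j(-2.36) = 45.28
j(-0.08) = -3.79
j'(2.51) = 38.16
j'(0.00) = -2.00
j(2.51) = 41.38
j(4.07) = 120.38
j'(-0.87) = -15.92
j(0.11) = -4.12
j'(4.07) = 63.12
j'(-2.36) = -39.76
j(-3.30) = 89.72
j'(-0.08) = -3.28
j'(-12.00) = -194.00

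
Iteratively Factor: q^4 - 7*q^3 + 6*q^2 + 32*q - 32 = (q + 2)*(q^3 - 9*q^2 + 24*q - 16) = (q - 4)*(q + 2)*(q^2 - 5*q + 4) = (q - 4)*(q - 1)*(q + 2)*(q - 4)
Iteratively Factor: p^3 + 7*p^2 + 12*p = (p + 4)*(p^2 + 3*p) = p*(p + 4)*(p + 3)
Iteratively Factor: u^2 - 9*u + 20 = (u - 5)*(u - 4)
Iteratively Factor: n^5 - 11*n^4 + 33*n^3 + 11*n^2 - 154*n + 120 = (n - 1)*(n^4 - 10*n^3 + 23*n^2 + 34*n - 120) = (n - 3)*(n - 1)*(n^3 - 7*n^2 + 2*n + 40) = (n - 5)*(n - 3)*(n - 1)*(n^2 - 2*n - 8) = (n - 5)*(n - 4)*(n - 3)*(n - 1)*(n + 2)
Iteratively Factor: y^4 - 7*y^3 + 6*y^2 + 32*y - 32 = (y + 2)*(y^3 - 9*y^2 + 24*y - 16) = (y - 4)*(y + 2)*(y^2 - 5*y + 4) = (y - 4)*(y - 1)*(y + 2)*(y - 4)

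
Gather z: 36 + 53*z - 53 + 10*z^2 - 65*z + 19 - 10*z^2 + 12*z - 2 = 0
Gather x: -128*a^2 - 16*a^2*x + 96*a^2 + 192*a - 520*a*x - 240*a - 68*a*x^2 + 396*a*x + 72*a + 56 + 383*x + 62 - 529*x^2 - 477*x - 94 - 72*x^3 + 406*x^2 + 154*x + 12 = -32*a^2 + 24*a - 72*x^3 + x^2*(-68*a - 123) + x*(-16*a^2 - 124*a + 60) + 36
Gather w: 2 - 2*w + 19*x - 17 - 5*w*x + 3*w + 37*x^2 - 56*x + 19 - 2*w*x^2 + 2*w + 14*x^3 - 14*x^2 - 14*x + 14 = w*(-2*x^2 - 5*x + 3) + 14*x^3 + 23*x^2 - 51*x + 18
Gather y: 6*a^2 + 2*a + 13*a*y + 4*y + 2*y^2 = 6*a^2 + 2*a + 2*y^2 + y*(13*a + 4)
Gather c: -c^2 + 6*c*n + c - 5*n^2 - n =-c^2 + c*(6*n + 1) - 5*n^2 - n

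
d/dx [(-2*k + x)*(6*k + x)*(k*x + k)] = k*(-12*k^2 + 8*k*x + 4*k + 3*x^2 + 2*x)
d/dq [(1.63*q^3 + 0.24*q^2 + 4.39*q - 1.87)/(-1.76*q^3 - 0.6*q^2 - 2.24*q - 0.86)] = (1.77635683940025e-15*q^5 - 0.5556*q^4 + 8.1504*q^3 - 11.9826*q^2 - 2.6568*q - 7.9642)/(3.0976*q^6 + 2.112*q^5 + 8.2448*q^4 + 5.7152*q^3 + 6.0496*q^2 + 3.8528*q + 0.7396)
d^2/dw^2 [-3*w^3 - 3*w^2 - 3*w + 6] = -18*w - 6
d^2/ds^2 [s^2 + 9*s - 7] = 2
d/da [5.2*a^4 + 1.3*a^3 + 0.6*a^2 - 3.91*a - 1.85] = 20.8*a^3 + 3.9*a^2 + 1.2*a - 3.91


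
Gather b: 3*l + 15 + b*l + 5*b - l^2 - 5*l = b*(l + 5) - l^2 - 2*l + 15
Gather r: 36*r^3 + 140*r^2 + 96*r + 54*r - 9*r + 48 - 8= 36*r^3 + 140*r^2 + 141*r + 40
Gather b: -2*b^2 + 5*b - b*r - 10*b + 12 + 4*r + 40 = -2*b^2 + b*(-r - 5) + 4*r + 52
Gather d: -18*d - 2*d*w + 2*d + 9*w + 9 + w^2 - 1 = d*(-2*w - 16) + w^2 + 9*w + 8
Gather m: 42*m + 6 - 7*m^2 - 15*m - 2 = -7*m^2 + 27*m + 4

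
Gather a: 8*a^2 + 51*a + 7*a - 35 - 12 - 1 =8*a^2 + 58*a - 48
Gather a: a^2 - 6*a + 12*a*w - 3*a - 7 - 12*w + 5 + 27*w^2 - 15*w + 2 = a^2 + a*(12*w - 9) + 27*w^2 - 27*w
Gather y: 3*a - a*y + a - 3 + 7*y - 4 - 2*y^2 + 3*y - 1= 4*a - 2*y^2 + y*(10 - a) - 8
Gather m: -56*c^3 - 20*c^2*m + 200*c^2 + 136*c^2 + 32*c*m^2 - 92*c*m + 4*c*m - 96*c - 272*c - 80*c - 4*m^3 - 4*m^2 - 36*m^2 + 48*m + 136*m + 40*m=-56*c^3 + 336*c^2 - 448*c - 4*m^3 + m^2*(32*c - 40) + m*(-20*c^2 - 88*c + 224)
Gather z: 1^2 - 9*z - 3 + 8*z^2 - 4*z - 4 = 8*z^2 - 13*z - 6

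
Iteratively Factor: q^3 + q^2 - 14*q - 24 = (q + 2)*(q^2 - q - 12) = (q - 4)*(q + 2)*(q + 3)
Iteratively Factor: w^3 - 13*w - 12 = (w + 1)*(w^2 - w - 12) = (w - 4)*(w + 1)*(w + 3)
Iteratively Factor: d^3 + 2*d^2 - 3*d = (d - 1)*(d^2 + 3*d) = (d - 1)*(d + 3)*(d)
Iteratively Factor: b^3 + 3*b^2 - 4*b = (b + 4)*(b^2 - b) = b*(b + 4)*(b - 1)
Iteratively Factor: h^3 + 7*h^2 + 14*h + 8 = (h + 4)*(h^2 + 3*h + 2) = (h + 1)*(h + 4)*(h + 2)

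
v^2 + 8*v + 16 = (v + 4)^2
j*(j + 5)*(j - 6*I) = j^3 + 5*j^2 - 6*I*j^2 - 30*I*j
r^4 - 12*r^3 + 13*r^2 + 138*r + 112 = (r - 8)*(r - 7)*(r + 1)*(r + 2)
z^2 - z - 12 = (z - 4)*(z + 3)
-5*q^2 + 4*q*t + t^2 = (-q + t)*(5*q + t)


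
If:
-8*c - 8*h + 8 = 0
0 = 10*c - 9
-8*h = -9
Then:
No Solution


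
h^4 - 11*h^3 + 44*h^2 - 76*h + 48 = (h - 4)*(h - 3)*(h - 2)^2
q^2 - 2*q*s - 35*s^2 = (q - 7*s)*(q + 5*s)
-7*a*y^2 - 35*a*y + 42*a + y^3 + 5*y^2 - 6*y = (-7*a + y)*(y - 1)*(y + 6)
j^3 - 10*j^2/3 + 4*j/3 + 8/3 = (j - 2)^2*(j + 2/3)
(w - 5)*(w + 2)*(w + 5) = w^3 + 2*w^2 - 25*w - 50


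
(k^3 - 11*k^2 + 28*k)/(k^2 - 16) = k*(k - 7)/(k + 4)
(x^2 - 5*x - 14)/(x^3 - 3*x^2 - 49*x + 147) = (x + 2)/(x^2 + 4*x - 21)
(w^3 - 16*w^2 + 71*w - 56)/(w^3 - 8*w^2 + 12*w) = (w^3 - 16*w^2 + 71*w - 56)/(w*(w^2 - 8*w + 12))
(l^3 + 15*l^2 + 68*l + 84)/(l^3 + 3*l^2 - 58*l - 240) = (l^2 + 9*l + 14)/(l^2 - 3*l - 40)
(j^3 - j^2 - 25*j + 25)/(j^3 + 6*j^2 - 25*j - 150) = (j - 1)/(j + 6)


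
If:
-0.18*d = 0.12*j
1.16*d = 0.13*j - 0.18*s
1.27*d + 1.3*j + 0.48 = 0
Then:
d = 0.71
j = -1.06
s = -5.31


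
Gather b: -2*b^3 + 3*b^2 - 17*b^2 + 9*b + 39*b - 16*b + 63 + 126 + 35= -2*b^3 - 14*b^2 + 32*b + 224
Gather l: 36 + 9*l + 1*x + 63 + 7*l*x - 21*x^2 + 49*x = l*(7*x + 9) - 21*x^2 + 50*x + 99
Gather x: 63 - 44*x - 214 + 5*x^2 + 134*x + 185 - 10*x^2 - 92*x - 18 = -5*x^2 - 2*x + 16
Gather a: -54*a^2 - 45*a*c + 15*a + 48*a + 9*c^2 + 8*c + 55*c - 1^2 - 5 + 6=-54*a^2 + a*(63 - 45*c) + 9*c^2 + 63*c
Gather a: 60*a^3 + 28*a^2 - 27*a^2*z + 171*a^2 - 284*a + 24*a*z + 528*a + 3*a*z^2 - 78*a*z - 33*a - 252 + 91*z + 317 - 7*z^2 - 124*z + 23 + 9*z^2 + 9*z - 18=60*a^3 + a^2*(199 - 27*z) + a*(3*z^2 - 54*z + 211) + 2*z^2 - 24*z + 70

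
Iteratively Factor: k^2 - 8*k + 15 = (k - 5)*(k - 3)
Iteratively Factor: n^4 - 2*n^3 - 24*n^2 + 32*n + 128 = (n + 2)*(n^3 - 4*n^2 - 16*n + 64) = (n + 2)*(n + 4)*(n^2 - 8*n + 16) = (n - 4)*(n + 2)*(n + 4)*(n - 4)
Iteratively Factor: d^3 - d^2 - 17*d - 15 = (d - 5)*(d^2 + 4*d + 3) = (d - 5)*(d + 3)*(d + 1)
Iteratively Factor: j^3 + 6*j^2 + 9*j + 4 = (j + 1)*(j^2 + 5*j + 4) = (j + 1)^2*(j + 4)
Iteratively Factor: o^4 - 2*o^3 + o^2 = (o)*(o^3 - 2*o^2 + o) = o*(o - 1)*(o^2 - o) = o*(o - 1)^2*(o)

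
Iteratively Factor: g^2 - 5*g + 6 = (g - 3)*(g - 2)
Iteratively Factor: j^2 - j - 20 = (j - 5)*(j + 4)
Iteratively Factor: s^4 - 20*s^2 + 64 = (s + 2)*(s^3 - 2*s^2 - 16*s + 32) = (s - 4)*(s + 2)*(s^2 + 2*s - 8) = (s - 4)*(s - 2)*(s + 2)*(s + 4)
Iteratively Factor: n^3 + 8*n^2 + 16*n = (n + 4)*(n^2 + 4*n) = (n + 4)^2*(n)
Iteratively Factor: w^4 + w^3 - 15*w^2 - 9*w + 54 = (w - 2)*(w^3 + 3*w^2 - 9*w - 27) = (w - 2)*(w + 3)*(w^2 - 9) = (w - 2)*(w + 3)^2*(w - 3)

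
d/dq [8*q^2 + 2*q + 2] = 16*q + 2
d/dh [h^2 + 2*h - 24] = 2*h + 2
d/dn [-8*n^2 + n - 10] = 1 - 16*n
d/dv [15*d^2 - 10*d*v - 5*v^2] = -10*d - 10*v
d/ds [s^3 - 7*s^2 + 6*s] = 3*s^2 - 14*s + 6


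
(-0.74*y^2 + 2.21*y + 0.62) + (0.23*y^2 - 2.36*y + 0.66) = -0.51*y^2 - 0.15*y + 1.28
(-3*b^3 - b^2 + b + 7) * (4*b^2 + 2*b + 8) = -12*b^5 - 10*b^4 - 22*b^3 + 22*b^2 + 22*b + 56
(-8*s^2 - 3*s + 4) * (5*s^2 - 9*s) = -40*s^4 + 57*s^3 + 47*s^2 - 36*s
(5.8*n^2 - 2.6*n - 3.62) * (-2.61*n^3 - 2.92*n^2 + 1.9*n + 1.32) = -15.138*n^5 - 10.15*n^4 + 28.0602*n^3 + 13.2864*n^2 - 10.31*n - 4.7784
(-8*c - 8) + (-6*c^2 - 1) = -6*c^2 - 8*c - 9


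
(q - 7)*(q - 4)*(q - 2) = q^3 - 13*q^2 + 50*q - 56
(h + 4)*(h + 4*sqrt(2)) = h^2 + 4*h + 4*sqrt(2)*h + 16*sqrt(2)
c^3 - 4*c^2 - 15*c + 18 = (c - 6)*(c - 1)*(c + 3)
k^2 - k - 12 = (k - 4)*(k + 3)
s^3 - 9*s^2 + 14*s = s*(s - 7)*(s - 2)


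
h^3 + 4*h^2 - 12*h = h*(h - 2)*(h + 6)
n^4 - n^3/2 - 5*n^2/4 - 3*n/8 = n*(n - 3/2)*(n + 1/2)^2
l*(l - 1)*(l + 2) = l^3 + l^2 - 2*l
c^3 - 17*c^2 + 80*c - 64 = (c - 8)^2*(c - 1)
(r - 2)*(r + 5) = r^2 + 3*r - 10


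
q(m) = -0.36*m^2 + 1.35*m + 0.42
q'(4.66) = -2.01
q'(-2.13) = 2.88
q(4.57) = -0.93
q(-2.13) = -4.09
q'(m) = 1.35 - 0.72*m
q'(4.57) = -1.94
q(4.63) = -1.05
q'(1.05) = 0.59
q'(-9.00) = 7.83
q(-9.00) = -40.89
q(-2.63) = -5.62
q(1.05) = 1.44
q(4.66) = -1.11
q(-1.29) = -1.92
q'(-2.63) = 3.24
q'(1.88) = -0.00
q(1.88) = 1.69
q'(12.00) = -7.29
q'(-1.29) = 2.28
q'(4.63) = -1.98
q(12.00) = -35.22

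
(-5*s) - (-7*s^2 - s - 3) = 7*s^2 - 4*s + 3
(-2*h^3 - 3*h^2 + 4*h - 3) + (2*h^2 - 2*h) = -2*h^3 - h^2 + 2*h - 3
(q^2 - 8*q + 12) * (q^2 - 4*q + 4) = q^4 - 12*q^3 + 48*q^2 - 80*q + 48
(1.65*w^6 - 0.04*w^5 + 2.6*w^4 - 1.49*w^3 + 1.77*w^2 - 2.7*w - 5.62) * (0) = 0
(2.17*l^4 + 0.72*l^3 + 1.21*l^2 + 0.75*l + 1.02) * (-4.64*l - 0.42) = -10.0688*l^5 - 4.2522*l^4 - 5.9168*l^3 - 3.9882*l^2 - 5.0478*l - 0.4284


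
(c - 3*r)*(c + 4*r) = c^2 + c*r - 12*r^2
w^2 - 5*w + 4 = (w - 4)*(w - 1)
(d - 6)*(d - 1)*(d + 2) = d^3 - 5*d^2 - 8*d + 12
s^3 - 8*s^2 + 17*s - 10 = (s - 5)*(s - 2)*(s - 1)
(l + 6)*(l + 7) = l^2 + 13*l + 42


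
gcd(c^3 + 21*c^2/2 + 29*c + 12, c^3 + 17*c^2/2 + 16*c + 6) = c^2 + 13*c/2 + 3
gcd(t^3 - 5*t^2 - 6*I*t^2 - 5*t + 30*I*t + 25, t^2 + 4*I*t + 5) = t - I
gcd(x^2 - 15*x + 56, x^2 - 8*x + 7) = x - 7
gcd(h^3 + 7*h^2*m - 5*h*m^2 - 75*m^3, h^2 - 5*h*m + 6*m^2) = h - 3*m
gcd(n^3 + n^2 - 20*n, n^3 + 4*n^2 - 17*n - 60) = n^2 + n - 20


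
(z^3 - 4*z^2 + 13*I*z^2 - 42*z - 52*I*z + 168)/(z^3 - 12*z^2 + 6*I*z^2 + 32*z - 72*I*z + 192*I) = (z + 7*I)/(z - 8)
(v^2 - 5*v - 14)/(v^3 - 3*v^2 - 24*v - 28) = 1/(v + 2)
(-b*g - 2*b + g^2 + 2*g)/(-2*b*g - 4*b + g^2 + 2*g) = (b - g)/(2*b - g)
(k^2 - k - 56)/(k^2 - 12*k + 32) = (k + 7)/(k - 4)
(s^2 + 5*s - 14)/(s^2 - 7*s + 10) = (s + 7)/(s - 5)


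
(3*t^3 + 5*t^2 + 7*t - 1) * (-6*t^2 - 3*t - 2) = -18*t^5 - 39*t^4 - 63*t^3 - 25*t^2 - 11*t + 2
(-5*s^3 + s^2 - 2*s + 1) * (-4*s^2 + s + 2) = 20*s^5 - 9*s^4 - s^3 - 4*s^2 - 3*s + 2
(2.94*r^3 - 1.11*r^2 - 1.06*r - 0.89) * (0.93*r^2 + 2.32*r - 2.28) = 2.7342*r^5 + 5.7885*r^4 - 10.2642*r^3 - 0.7561*r^2 + 0.352*r + 2.0292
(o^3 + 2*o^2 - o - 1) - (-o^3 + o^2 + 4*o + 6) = 2*o^3 + o^2 - 5*o - 7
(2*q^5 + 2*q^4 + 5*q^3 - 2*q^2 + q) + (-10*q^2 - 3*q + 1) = 2*q^5 + 2*q^4 + 5*q^3 - 12*q^2 - 2*q + 1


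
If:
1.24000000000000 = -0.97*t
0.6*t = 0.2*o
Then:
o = -3.84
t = -1.28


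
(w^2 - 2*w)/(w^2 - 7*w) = (w - 2)/(w - 7)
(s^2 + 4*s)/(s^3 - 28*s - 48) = s/(s^2 - 4*s - 12)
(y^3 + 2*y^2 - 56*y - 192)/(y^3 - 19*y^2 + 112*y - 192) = (y^2 + 10*y + 24)/(y^2 - 11*y + 24)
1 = 1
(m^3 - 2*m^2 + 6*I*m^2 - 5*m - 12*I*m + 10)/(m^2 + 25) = (m^2 + m*(-2 + I) - 2*I)/(m - 5*I)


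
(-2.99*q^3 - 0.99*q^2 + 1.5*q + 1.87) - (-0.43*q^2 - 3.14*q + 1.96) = -2.99*q^3 - 0.56*q^2 + 4.64*q - 0.0899999999999999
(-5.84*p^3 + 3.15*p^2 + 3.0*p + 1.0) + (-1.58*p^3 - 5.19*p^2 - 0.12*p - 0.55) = -7.42*p^3 - 2.04*p^2 + 2.88*p + 0.45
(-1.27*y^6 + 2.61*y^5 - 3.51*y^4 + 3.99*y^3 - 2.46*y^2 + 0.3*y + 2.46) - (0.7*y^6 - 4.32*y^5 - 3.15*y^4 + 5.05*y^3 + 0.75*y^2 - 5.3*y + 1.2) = -1.97*y^6 + 6.93*y^5 - 0.36*y^4 - 1.06*y^3 - 3.21*y^2 + 5.6*y + 1.26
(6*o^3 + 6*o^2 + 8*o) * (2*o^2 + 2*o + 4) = 12*o^5 + 24*o^4 + 52*o^3 + 40*o^2 + 32*o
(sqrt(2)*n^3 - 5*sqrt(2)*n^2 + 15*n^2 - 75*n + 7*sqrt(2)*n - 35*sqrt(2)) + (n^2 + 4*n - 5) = sqrt(2)*n^3 - 5*sqrt(2)*n^2 + 16*n^2 - 71*n + 7*sqrt(2)*n - 35*sqrt(2) - 5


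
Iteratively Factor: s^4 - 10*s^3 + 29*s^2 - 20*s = (s - 5)*(s^3 - 5*s^2 + 4*s) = s*(s - 5)*(s^2 - 5*s + 4) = s*(s - 5)*(s - 4)*(s - 1)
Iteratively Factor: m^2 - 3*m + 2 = (m - 2)*(m - 1)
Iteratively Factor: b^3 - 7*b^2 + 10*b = (b - 5)*(b^2 - 2*b) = b*(b - 5)*(b - 2)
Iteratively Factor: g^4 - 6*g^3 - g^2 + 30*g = (g)*(g^3 - 6*g^2 - g + 30) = g*(g - 5)*(g^2 - g - 6) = g*(g - 5)*(g + 2)*(g - 3)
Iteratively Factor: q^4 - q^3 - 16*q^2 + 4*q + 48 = (q + 3)*(q^3 - 4*q^2 - 4*q + 16) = (q + 2)*(q + 3)*(q^2 - 6*q + 8) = (q - 2)*(q + 2)*(q + 3)*(q - 4)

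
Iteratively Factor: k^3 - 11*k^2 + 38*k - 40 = (k - 5)*(k^2 - 6*k + 8) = (k - 5)*(k - 4)*(k - 2)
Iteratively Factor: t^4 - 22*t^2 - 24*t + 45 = (t - 1)*(t^3 + t^2 - 21*t - 45) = (t - 1)*(t + 3)*(t^2 - 2*t - 15) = (t - 5)*(t - 1)*(t + 3)*(t + 3)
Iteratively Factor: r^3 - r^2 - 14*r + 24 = (r - 3)*(r^2 + 2*r - 8) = (r - 3)*(r - 2)*(r + 4)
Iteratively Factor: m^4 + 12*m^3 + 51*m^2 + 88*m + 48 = (m + 3)*(m^3 + 9*m^2 + 24*m + 16) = (m + 3)*(m + 4)*(m^2 + 5*m + 4) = (m + 3)*(m + 4)^2*(m + 1)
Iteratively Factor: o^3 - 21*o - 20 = (o + 4)*(o^2 - 4*o - 5) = (o - 5)*(o + 4)*(o + 1)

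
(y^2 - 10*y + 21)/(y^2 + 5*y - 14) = (y^2 - 10*y + 21)/(y^2 + 5*y - 14)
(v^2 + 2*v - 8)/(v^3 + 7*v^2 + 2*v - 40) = 1/(v + 5)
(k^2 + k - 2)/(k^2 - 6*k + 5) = (k + 2)/(k - 5)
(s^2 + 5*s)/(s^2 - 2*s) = (s + 5)/(s - 2)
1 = 1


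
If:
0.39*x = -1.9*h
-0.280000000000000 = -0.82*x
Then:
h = -0.07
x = 0.34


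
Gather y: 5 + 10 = 15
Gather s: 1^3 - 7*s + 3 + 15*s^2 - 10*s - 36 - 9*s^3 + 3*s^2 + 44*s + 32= -9*s^3 + 18*s^2 + 27*s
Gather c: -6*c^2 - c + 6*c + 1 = -6*c^2 + 5*c + 1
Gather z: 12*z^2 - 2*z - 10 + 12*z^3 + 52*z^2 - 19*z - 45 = 12*z^3 + 64*z^2 - 21*z - 55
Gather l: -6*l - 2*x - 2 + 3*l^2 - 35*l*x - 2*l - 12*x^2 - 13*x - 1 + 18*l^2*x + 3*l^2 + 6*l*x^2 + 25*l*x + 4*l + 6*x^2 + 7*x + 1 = l^2*(18*x + 6) + l*(6*x^2 - 10*x - 4) - 6*x^2 - 8*x - 2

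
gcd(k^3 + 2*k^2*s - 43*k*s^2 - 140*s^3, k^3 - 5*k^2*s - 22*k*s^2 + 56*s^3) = -k^2 + 3*k*s + 28*s^2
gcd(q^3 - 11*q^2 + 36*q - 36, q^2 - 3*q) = q - 3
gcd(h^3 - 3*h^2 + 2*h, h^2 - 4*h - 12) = 1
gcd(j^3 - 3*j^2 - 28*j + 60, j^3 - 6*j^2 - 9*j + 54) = j - 6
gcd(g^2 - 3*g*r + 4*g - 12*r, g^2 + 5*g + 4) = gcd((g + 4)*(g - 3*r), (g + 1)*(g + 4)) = g + 4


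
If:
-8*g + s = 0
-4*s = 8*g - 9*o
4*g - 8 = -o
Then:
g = 18/19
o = 80/19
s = 144/19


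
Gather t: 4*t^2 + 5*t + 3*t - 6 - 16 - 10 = 4*t^2 + 8*t - 32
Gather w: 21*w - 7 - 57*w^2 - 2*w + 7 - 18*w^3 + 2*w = -18*w^3 - 57*w^2 + 21*w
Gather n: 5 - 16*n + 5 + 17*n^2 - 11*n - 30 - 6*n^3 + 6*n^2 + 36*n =-6*n^3 + 23*n^2 + 9*n - 20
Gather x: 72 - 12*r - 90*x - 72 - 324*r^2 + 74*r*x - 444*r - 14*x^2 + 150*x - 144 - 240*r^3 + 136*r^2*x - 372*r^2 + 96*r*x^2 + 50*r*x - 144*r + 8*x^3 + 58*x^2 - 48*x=-240*r^3 - 696*r^2 - 600*r + 8*x^3 + x^2*(96*r + 44) + x*(136*r^2 + 124*r + 12) - 144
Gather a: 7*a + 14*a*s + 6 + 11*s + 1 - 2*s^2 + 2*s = a*(14*s + 7) - 2*s^2 + 13*s + 7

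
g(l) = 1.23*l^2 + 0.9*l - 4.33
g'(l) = 2.46*l + 0.9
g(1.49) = -0.26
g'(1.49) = 4.57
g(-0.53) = -4.46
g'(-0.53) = -0.40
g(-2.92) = 3.53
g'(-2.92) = -6.28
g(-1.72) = -2.24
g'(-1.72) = -3.33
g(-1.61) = -2.59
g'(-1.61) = -3.06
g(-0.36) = -4.49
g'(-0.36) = 0.01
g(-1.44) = -3.08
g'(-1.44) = -2.64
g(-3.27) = 5.88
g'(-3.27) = -7.14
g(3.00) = 9.44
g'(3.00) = 8.28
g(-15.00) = 258.92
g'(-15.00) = -36.00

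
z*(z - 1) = z^2 - z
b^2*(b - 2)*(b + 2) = b^4 - 4*b^2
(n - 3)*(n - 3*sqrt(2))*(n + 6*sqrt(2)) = n^3 - 3*n^2 + 3*sqrt(2)*n^2 - 36*n - 9*sqrt(2)*n + 108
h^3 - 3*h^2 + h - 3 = (h - 3)*(h - I)*(h + I)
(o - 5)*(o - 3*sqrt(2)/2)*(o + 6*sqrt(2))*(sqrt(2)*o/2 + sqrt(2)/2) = sqrt(2)*o^4/2 - 2*sqrt(2)*o^3 + 9*o^3/2 - 18*o^2 - 23*sqrt(2)*o^2/2 - 45*o/2 + 36*sqrt(2)*o + 45*sqrt(2)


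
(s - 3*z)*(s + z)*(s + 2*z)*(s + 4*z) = s^4 + 4*s^3*z - 7*s^2*z^2 - 34*s*z^3 - 24*z^4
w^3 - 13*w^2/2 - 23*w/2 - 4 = (w - 8)*(w + 1/2)*(w + 1)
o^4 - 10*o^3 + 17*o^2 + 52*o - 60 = (o - 6)*(o - 5)*(o - 1)*(o + 2)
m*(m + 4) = m^2 + 4*m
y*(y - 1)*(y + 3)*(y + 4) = y^4 + 6*y^3 + 5*y^2 - 12*y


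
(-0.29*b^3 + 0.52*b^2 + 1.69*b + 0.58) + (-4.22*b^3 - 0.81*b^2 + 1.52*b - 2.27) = -4.51*b^3 - 0.29*b^2 + 3.21*b - 1.69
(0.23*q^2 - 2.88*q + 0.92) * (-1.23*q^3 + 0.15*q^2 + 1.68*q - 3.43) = -0.2829*q^5 + 3.5769*q^4 - 1.1772*q^3 - 5.4893*q^2 + 11.424*q - 3.1556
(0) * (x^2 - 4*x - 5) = 0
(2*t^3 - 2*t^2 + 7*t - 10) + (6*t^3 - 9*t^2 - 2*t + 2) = 8*t^3 - 11*t^2 + 5*t - 8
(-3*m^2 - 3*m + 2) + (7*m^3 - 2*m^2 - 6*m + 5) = 7*m^3 - 5*m^2 - 9*m + 7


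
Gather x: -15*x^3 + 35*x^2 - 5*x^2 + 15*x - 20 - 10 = -15*x^3 + 30*x^2 + 15*x - 30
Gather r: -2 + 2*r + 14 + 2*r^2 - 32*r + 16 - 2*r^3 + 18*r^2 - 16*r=-2*r^3 + 20*r^2 - 46*r + 28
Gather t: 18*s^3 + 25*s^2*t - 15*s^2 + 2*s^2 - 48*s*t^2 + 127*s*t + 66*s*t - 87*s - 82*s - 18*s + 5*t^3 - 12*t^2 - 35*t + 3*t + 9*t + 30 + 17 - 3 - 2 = 18*s^3 - 13*s^2 - 187*s + 5*t^3 + t^2*(-48*s - 12) + t*(25*s^2 + 193*s - 23) + 42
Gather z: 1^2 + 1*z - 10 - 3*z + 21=12 - 2*z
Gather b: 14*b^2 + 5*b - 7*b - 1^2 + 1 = 14*b^2 - 2*b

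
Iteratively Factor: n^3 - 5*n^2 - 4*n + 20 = (n + 2)*(n^2 - 7*n + 10) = (n - 5)*(n + 2)*(n - 2)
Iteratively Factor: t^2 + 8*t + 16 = (t + 4)*(t + 4)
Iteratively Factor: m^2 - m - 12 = (m - 4)*(m + 3)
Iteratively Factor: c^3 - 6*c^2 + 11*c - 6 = (c - 2)*(c^2 - 4*c + 3) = (c - 2)*(c - 1)*(c - 3)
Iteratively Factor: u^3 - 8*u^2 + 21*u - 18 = (u - 3)*(u^2 - 5*u + 6) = (u - 3)^2*(u - 2)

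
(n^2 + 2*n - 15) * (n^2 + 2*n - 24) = n^4 + 4*n^3 - 35*n^2 - 78*n + 360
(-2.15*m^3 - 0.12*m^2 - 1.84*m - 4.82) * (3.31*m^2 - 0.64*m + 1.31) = -7.1165*m^5 + 0.9788*m^4 - 8.8301*m^3 - 14.9338*m^2 + 0.6744*m - 6.3142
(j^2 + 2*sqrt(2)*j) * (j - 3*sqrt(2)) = j^3 - sqrt(2)*j^2 - 12*j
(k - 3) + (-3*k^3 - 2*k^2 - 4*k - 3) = -3*k^3 - 2*k^2 - 3*k - 6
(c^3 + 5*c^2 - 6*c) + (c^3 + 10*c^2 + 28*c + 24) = 2*c^3 + 15*c^2 + 22*c + 24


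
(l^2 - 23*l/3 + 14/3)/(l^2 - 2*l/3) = (l - 7)/l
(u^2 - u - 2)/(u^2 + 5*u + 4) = (u - 2)/(u + 4)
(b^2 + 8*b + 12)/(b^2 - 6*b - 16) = (b + 6)/(b - 8)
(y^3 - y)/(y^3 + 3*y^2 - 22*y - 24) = y*(y - 1)/(y^2 + 2*y - 24)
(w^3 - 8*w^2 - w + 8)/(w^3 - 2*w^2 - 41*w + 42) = (w^2 - 7*w - 8)/(w^2 - w - 42)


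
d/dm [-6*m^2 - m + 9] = -12*m - 1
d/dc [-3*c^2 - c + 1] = -6*c - 1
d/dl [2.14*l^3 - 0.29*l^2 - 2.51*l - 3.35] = 6.42*l^2 - 0.58*l - 2.51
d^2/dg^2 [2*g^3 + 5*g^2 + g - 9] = 12*g + 10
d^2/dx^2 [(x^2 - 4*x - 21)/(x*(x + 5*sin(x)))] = (2*x^2*(x + 5*sin(x))^2 + x^2*(x + 5*sin(x))*((8 - 4*x)*(5*cos(x) + 1) + (5*x^2 - 20*x - 105)*sin(x)) - 2*x^2*(5*cos(x) + 1)^2*(-x^2 + 4*x + 21) + 4*x*(2 - x)*(x + 5*sin(x))^2 - 2*x*(x + 5*sin(x))*(5*cos(x) + 1)*(-x^2 + 4*x + 21) + (x + 5*sin(x))^2*(2*x^2 - 8*x - 42))/(x^3*(x + 5*sin(x))^3)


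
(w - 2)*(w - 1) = w^2 - 3*w + 2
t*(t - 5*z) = t^2 - 5*t*z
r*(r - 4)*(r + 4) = r^3 - 16*r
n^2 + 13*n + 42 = (n + 6)*(n + 7)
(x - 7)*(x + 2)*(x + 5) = x^3 - 39*x - 70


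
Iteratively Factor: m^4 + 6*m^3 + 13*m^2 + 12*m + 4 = (m + 1)*(m^3 + 5*m^2 + 8*m + 4) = (m + 1)*(m + 2)*(m^2 + 3*m + 2) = (m + 1)^2*(m + 2)*(m + 2)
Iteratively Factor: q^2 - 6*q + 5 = (q - 1)*(q - 5)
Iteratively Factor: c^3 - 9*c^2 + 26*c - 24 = (c - 3)*(c^2 - 6*c + 8) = (c - 4)*(c - 3)*(c - 2)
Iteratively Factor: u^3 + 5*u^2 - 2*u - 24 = (u + 4)*(u^2 + u - 6) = (u + 3)*(u + 4)*(u - 2)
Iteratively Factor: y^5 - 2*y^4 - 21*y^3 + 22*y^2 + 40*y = (y + 4)*(y^4 - 6*y^3 + 3*y^2 + 10*y) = (y - 5)*(y + 4)*(y^3 - y^2 - 2*y) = y*(y - 5)*(y + 4)*(y^2 - y - 2) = y*(y - 5)*(y + 1)*(y + 4)*(y - 2)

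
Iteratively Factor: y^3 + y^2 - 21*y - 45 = (y - 5)*(y^2 + 6*y + 9) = (y - 5)*(y + 3)*(y + 3)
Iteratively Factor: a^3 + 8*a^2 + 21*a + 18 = (a + 3)*(a^2 + 5*a + 6) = (a + 2)*(a + 3)*(a + 3)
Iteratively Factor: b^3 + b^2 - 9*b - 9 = (b + 1)*(b^2 - 9) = (b + 1)*(b + 3)*(b - 3)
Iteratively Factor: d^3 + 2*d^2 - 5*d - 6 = (d + 1)*(d^2 + d - 6) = (d - 2)*(d + 1)*(d + 3)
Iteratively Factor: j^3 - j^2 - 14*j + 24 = (j + 4)*(j^2 - 5*j + 6) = (j - 3)*(j + 4)*(j - 2)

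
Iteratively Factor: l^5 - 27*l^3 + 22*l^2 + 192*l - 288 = (l - 3)*(l^4 + 3*l^3 - 18*l^2 - 32*l + 96) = (l - 3)*(l - 2)*(l^3 + 5*l^2 - 8*l - 48) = (l - 3)^2*(l - 2)*(l^2 + 8*l + 16) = (l - 3)^2*(l - 2)*(l + 4)*(l + 4)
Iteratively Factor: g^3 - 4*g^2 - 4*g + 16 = (g - 2)*(g^2 - 2*g - 8) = (g - 4)*(g - 2)*(g + 2)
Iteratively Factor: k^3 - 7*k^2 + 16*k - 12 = (k - 3)*(k^2 - 4*k + 4) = (k - 3)*(k - 2)*(k - 2)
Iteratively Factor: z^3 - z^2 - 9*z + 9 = (z + 3)*(z^2 - 4*z + 3) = (z - 1)*(z + 3)*(z - 3)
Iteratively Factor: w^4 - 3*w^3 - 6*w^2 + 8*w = (w - 4)*(w^3 + w^2 - 2*w) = (w - 4)*(w + 2)*(w^2 - w) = w*(w - 4)*(w + 2)*(w - 1)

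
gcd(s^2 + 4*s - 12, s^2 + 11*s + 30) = s + 6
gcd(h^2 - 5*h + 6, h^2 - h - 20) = 1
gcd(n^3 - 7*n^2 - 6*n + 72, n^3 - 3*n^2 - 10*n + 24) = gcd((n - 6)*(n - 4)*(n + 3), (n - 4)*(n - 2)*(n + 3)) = n^2 - n - 12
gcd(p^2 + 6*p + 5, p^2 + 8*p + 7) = p + 1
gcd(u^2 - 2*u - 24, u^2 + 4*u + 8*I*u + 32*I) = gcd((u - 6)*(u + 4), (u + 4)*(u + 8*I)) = u + 4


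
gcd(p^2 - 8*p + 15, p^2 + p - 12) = p - 3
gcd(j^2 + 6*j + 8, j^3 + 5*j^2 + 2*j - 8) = j^2 + 6*j + 8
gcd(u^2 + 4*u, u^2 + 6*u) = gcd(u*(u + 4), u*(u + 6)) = u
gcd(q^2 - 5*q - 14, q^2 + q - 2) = q + 2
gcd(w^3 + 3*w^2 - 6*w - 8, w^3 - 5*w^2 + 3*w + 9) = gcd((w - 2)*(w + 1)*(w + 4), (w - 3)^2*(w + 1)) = w + 1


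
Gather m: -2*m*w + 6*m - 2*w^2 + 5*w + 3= m*(6 - 2*w) - 2*w^2 + 5*w + 3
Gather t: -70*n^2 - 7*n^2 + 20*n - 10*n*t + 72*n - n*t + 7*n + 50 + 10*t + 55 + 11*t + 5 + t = -77*n^2 + 99*n + t*(22 - 11*n) + 110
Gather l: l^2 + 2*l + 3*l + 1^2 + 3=l^2 + 5*l + 4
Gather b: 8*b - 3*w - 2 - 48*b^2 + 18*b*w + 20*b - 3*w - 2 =-48*b^2 + b*(18*w + 28) - 6*w - 4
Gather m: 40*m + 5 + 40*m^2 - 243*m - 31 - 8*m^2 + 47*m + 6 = 32*m^2 - 156*m - 20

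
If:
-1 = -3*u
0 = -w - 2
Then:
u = 1/3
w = -2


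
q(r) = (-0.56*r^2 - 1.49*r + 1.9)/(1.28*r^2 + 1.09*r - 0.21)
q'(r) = (-2.56*r - 1.09)*(-0.56*r^2 - 1.49*r + 1.9)/(1.28*r^2 + 1.09*r - 0.21)^2 + (-1.12*r - 1.49)/(1.28*r^2 + 1.09*r - 0.21) = (1.2968*r^2 - 4.6288*r - 1.7581)/(1.6384*r^4 + 2.7904*r^3 + 0.6505*r^2 - 0.4578*r + 0.0441)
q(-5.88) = -0.23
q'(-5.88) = 0.05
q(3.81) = -0.53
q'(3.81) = -0.00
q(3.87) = -0.53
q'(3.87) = -0.00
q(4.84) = -0.53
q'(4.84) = 0.01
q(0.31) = 5.52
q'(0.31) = -48.74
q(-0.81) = -10.82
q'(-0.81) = 44.37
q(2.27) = -0.49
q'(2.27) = -0.07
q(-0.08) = -6.97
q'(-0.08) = -16.52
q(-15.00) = -0.37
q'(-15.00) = 0.00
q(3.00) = -0.52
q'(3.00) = -0.02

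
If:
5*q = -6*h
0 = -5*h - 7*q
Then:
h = 0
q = 0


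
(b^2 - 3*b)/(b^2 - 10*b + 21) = b/(b - 7)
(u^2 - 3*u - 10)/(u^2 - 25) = (u + 2)/(u + 5)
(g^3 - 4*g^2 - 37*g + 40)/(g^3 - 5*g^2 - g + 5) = (g^2 - 3*g - 40)/(g^2 - 4*g - 5)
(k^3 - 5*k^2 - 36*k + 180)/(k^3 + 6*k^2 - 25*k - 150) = (k - 6)/(k + 5)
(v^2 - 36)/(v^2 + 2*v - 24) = (v - 6)/(v - 4)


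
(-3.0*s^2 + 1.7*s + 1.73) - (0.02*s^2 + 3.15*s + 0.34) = -3.02*s^2 - 1.45*s + 1.39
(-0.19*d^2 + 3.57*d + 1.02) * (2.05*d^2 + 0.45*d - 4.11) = -0.3895*d^4 + 7.233*d^3 + 4.4784*d^2 - 14.2137*d - 4.1922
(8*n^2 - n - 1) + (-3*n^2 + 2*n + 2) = 5*n^2 + n + 1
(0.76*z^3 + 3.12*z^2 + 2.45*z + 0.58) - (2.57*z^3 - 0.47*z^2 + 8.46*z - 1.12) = -1.81*z^3 + 3.59*z^2 - 6.01*z + 1.7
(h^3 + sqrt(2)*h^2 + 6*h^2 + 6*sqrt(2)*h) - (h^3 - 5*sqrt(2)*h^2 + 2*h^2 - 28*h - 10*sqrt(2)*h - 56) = 4*h^2 + 6*sqrt(2)*h^2 + 16*sqrt(2)*h + 28*h + 56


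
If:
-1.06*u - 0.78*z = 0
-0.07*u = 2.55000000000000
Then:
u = -36.43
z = 49.51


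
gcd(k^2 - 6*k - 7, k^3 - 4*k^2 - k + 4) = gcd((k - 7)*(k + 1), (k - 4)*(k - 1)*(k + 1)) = k + 1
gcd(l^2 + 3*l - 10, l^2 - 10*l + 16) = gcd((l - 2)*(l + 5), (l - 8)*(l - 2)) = l - 2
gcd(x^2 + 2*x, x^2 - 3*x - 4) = 1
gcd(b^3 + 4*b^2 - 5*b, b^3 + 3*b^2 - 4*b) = b^2 - b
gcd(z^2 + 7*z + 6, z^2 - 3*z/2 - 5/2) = z + 1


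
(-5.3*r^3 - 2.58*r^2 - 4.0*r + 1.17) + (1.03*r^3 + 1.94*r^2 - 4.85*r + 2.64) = -4.27*r^3 - 0.64*r^2 - 8.85*r + 3.81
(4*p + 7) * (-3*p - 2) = -12*p^2 - 29*p - 14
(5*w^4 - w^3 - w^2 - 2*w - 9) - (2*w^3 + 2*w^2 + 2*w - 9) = 5*w^4 - 3*w^3 - 3*w^2 - 4*w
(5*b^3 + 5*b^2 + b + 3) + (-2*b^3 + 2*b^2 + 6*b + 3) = 3*b^3 + 7*b^2 + 7*b + 6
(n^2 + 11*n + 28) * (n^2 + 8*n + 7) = n^4 + 19*n^3 + 123*n^2 + 301*n + 196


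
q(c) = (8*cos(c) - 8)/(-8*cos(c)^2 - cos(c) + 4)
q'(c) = (-16*sin(c)*cos(c) - sin(c))*(8*cos(c) - 8)/(-8*cos(c)^2 - cos(c) + 4)^2 - 8*sin(c)/(-8*cos(c)^2 - cos(c) + 4) = 8*(8*sin(c)^2 + 16*cos(c) - 11)*sin(c)/(cos(c) + 4*cos(2*c))^2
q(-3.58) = 9.22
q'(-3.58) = -29.89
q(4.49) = -2.55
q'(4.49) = 3.68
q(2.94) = 5.87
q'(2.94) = -5.79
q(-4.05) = -8.13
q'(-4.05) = -39.63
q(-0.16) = 0.02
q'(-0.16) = -0.28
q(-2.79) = 7.34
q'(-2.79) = 15.48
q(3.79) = 50.40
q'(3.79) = 1237.37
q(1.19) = -1.99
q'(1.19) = 2.15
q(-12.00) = 0.49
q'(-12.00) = 3.20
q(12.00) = 0.49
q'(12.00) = -3.20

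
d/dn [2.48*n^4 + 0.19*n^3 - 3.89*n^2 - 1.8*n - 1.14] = 9.92*n^3 + 0.57*n^2 - 7.78*n - 1.8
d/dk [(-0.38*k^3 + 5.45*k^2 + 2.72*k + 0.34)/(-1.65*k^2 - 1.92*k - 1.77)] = (0.627*k^4 + 1.4592*k^3 - 3.9582*k^2 - 18.171*k - 4.1616)/(2.7225*k^4 + 6.336*k^3 + 9.5274*k^2 + 6.7968*k + 3.1329)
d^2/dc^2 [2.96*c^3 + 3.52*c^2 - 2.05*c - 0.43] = 17.76*c + 7.04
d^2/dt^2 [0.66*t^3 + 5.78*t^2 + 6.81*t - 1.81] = 3.96*t + 11.56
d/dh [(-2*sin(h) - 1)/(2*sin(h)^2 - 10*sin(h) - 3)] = 4*(sin(h) - cos(h)^2)*cos(h)/(2*sin(h)^2 - 10*sin(h) - 3)^2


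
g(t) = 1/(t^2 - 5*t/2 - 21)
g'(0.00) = 0.01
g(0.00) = -0.05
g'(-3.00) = 0.42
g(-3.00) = -0.22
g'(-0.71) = 0.01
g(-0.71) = -0.05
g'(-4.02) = 0.39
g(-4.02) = 0.19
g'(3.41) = -0.01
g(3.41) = -0.06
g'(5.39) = -0.28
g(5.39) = -0.18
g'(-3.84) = 0.91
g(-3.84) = 0.30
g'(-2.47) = 0.10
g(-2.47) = -0.11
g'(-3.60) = 10.53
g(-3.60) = 1.04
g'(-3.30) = 2.63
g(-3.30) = -0.54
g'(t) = (5/2 - 2*t)/(t^2 - 5*t/2 - 21)^2 = 2*(5 - 4*t)/(-2*t^2 + 5*t + 42)^2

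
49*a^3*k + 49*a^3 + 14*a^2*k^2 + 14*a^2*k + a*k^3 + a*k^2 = (7*a + k)^2*(a*k + a)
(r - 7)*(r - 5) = r^2 - 12*r + 35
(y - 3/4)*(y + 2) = y^2 + 5*y/4 - 3/2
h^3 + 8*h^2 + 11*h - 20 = (h - 1)*(h + 4)*(h + 5)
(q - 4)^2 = q^2 - 8*q + 16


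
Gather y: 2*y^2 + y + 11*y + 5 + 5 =2*y^2 + 12*y + 10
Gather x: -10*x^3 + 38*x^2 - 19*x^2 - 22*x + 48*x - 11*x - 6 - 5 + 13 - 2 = -10*x^3 + 19*x^2 + 15*x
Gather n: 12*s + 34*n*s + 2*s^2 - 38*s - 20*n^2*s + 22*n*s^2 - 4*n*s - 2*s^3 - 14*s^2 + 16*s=-20*n^2*s + n*(22*s^2 + 30*s) - 2*s^3 - 12*s^2 - 10*s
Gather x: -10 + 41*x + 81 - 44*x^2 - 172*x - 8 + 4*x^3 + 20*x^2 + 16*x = 4*x^3 - 24*x^2 - 115*x + 63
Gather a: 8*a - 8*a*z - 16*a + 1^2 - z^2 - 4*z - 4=a*(-8*z - 8) - z^2 - 4*z - 3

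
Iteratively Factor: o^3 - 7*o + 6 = (o - 1)*(o^2 + o - 6) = (o - 2)*(o - 1)*(o + 3)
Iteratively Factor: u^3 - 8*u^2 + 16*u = (u - 4)*(u^2 - 4*u) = (u - 4)^2*(u)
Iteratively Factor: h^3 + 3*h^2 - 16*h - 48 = (h + 4)*(h^2 - h - 12) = (h + 3)*(h + 4)*(h - 4)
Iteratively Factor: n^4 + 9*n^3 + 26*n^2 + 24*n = (n + 3)*(n^3 + 6*n^2 + 8*n) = n*(n + 3)*(n^2 + 6*n + 8) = n*(n + 3)*(n + 4)*(n + 2)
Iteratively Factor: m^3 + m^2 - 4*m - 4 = (m + 1)*(m^2 - 4) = (m + 1)*(m + 2)*(m - 2)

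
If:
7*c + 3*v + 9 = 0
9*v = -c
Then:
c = -27/20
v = 3/20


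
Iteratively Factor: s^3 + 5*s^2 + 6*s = (s)*(s^2 + 5*s + 6) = s*(s + 2)*(s + 3)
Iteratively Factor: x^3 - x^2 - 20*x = (x + 4)*(x^2 - 5*x) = x*(x + 4)*(x - 5)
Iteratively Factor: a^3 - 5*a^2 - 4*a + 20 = (a - 2)*(a^2 - 3*a - 10) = (a - 5)*(a - 2)*(a + 2)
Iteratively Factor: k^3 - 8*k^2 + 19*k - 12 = (k - 1)*(k^2 - 7*k + 12) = (k - 3)*(k - 1)*(k - 4)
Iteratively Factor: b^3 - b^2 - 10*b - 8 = (b + 1)*(b^2 - 2*b - 8) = (b - 4)*(b + 1)*(b + 2)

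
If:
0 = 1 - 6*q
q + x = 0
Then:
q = 1/6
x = -1/6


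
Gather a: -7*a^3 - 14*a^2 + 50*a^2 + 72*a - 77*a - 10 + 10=-7*a^3 + 36*a^2 - 5*a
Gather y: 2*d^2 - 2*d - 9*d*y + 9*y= 2*d^2 - 2*d + y*(9 - 9*d)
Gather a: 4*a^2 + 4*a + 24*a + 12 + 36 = 4*a^2 + 28*a + 48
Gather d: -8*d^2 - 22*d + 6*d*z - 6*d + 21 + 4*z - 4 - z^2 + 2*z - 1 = -8*d^2 + d*(6*z - 28) - z^2 + 6*z + 16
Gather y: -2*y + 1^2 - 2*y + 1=2 - 4*y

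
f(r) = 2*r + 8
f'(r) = 2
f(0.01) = 8.02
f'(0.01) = 2.00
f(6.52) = 21.04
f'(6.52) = 2.00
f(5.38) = 18.76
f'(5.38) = 2.00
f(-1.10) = 5.80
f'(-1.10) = 2.00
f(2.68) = 13.36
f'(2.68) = 2.00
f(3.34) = 14.68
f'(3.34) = 2.00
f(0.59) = 9.18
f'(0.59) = 2.00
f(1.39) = 10.78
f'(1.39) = 2.00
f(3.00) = 14.00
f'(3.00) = 2.00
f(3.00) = 14.00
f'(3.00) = 2.00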